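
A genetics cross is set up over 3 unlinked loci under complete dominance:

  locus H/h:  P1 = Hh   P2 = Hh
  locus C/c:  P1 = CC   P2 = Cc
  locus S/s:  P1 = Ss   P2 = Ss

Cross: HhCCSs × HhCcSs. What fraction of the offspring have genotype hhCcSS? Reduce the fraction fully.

HhCCSs gametes: HCS×2, HCs×2, hCS×2, hCs×2
HhCcSs gametes: HCS×1, HCs×1, HcS×1, Hcs×1, hCS×1, hCs×1, hcS×1, hcs×1
HhCCSs×HhCcSs grid (8·8=64): HHCCSS=2 HHCCSs=4 HHCCss=2 HHCcSS=2 HHCcSs=4 HHCcss=2 HhCCSS=4 HhCCSs=8 HhCCss=4 HhCcSS=4 HhCcSs=8 HhCcss=4 hhCCSS=2 hhCCSs=4 hhCCss=2 hhCcSS=2 hhCcSs=4 hhCcss=2
hhCcSS hits 2/64; gcd=2; 2÷2/64÷2 = 1/32

P(hhCcSS) = 1/32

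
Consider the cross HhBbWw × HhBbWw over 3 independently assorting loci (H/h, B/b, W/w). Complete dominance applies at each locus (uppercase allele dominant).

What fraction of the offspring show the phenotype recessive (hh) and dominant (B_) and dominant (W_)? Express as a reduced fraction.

P(hh B_ W_) = 9/64

HhBbWw gametes: HBW×1, HBw×1, HbW×1, Hbw×1, hBW×1, hBw×1, hbW×1, hbw×1
HhBbWw gametes: HBW×1, HBw×1, HbW×1, Hbw×1, hBW×1, hBw×1, hbW×1, hbw×1
HhBbWw×HhBbWw grid (8·8=64): HHBBWW=1 HHBBWw=2 HHBBww=1 HHBbWW=2 HHBbWw=4 HHBbww=2 HHbbWW=1 HHbbWw=2 HHbbww=1 HhBBWW=2 HhBBWw=4 HhBBww=2 HhBbWW=4 HhBbWw=8 HhBbww=4 HhbbWW=2 HhbbWw=4 Hhbbww=2 hhBBWW=1 hhBBWw=2 hhBBww=1 hhBbWW=2 hhBbWw=4 hhBbww=2 hhbbWW=1 hhbbWw=2 hhbbww=1
hh B_ W_ hits 9/64; gcd=1; 9÷1/64÷1 = 9/64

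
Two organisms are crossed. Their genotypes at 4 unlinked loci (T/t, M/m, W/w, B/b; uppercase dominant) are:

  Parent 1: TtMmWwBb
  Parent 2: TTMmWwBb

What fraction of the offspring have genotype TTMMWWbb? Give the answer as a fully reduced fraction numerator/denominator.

P(TTMMWWbb) = 1/128

TtMmWwBb gametes: TMWB×1, TMWb×1, TMwB×1, TMwb×1, TmWB×1, TmWb×1, TmwB×1, Tmwb×1, tMWB×1, tMWb×1, tMwB×1, tMwb×1, tmWB×1, tmWb×1, tmwB×1, tmwb×1
TTMmWwBb gametes: TMWB×2, TMWb×2, TMwB×2, TMwb×2, TmWB×2, TmWb×2, TmwB×2, Tmwb×2
TtMmWwBb×TTMmWwBb grid (16·16=256): TTMMWWBB=2 TTMMWWBb=4 TTMMWWbb=2 TTMMWwBB=4 TTMMWwBb=8 TTMMWwbb=4 TTMMwwBB=2 TTMMwwBb=4 TTMMwwbb=2 TTMmWWBB=4 TTMmWWBb=8 TTMmWWbb=4 TTMmWwBB=8 TTMmWwBb=16 TTMmWwbb=8 TTMmwwBB=4 TTMmwwBb=8 TTMmwwbb=4 TTmmWWBB=2 TTmmWWBb=4 TTmmWWbb=2 TTmmWwBB=4 TTmmWwBb=8 TTmmWwbb=4 TTmmwwBB=2 TTmmwwBb=4 TTmmwwbb=2 TtMMWWBB=2 TtMMWWBb=4 TtMMWWbb=2 TtMMWwBB=4 TtMMWwBb=8 TtMMWwbb=4 TtMMwwBB=2 TtMMwwBb=4 TtMMwwbb=2 TtMmWWBB=4 TtMmWWBb=8 TtMmWWbb=4 TtMmWwBB=8 TtMmWwBb=16 TtMmWwbb=8 TtMmwwBB=4 TtMmwwBb=8 TtMmwwbb=4 TtmmWWBB=2 TtmmWWBb=4 TtmmWWbb=2 TtmmWwBB=4 TtmmWwBb=8 TtmmWwbb=4 TtmmwwBB=2 TtmmwwBb=4 Ttmmwwbb=2
TTMMWWbb hits 2/256; gcd=2; 2÷2/256÷2 = 1/128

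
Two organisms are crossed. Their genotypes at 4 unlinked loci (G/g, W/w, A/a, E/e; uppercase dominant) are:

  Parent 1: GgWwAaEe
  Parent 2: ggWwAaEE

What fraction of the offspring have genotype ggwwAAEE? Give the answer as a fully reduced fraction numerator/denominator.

P(ggwwAAEE) = 1/64

GgWwAaEe gametes: GWAE×1, GWAe×1, GWaE×1, GWae×1, GwAE×1, GwAe×1, GwaE×1, Gwae×1, gWAE×1, gWAe×1, gWaE×1, gWae×1, gwAE×1, gwAe×1, gwaE×1, gwae×1
ggWwAaEE gametes: gWAE×4, gWaE×4, gwAE×4, gwaE×4
GgWwAaEe×ggWwAaEE grid (16·16=256): GgWWAAEE=4 GgWWAAEe=4 GgWWAaEE=8 GgWWAaEe=8 GgWWaaEE=4 GgWWaaEe=4 GgWwAAEE=8 GgWwAAEe=8 GgWwAaEE=16 GgWwAaEe=16 GgWwaaEE=8 GgWwaaEe=8 GgwwAAEE=4 GgwwAAEe=4 GgwwAaEE=8 GgwwAaEe=8 GgwwaaEE=4 GgwwaaEe=4 ggWWAAEE=4 ggWWAAEe=4 ggWWAaEE=8 ggWWAaEe=8 ggWWaaEE=4 ggWWaaEe=4 ggWwAAEE=8 ggWwAAEe=8 ggWwAaEE=16 ggWwAaEe=16 ggWwaaEE=8 ggWwaaEe=8 ggwwAAEE=4 ggwwAAEe=4 ggwwAaEE=8 ggwwAaEe=8 ggwwaaEE=4 ggwwaaEe=4
ggwwAAEE hits 4/256; gcd=4; 4÷4/256÷4 = 1/64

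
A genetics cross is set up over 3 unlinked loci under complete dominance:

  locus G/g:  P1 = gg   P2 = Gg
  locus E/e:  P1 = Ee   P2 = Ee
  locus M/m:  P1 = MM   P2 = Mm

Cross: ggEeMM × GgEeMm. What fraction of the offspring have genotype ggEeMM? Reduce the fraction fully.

ggEeMM gametes: gEM×4, geM×4
GgEeMm gametes: GEM×1, GEm×1, GeM×1, Gem×1, gEM×1, gEm×1, geM×1, gem×1
ggEeMM×GgEeMm grid (8·8=64): GgEEMM=4 GgEEMm=4 GgEeMM=8 GgEeMm=8 GgeeMM=4 GgeeMm=4 ggEEMM=4 ggEEMm=4 ggEeMM=8 ggEeMm=8 ggeeMM=4 ggeeMm=4
ggEeMM hits 8/64; gcd=8; 8÷8/64÷8 = 1/8

P(ggEeMM) = 1/8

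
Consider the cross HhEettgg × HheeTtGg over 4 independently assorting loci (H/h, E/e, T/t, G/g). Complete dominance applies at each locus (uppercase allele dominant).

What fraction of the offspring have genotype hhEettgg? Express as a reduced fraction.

HhEettgg gametes: HEtg×4, Hetg×4, hEtg×4, hetg×4
HheeTtGg gametes: HeTG×2, HeTg×2, HetG×2, Hetg×2, heTG×2, heTg×2, hetG×2, hetg×2
HhEettgg×HheeTtGg grid (16·16=256): HHEeTtGg=8 HHEeTtgg=8 HHEettGg=8 HHEettgg=8 HHeeTtGg=8 HHeeTtgg=8 HHeettGg=8 HHeettgg=8 HhEeTtGg=16 HhEeTtgg=16 HhEettGg=16 HhEettgg=16 HheeTtGg=16 HheeTtgg=16 HheettGg=16 Hheettgg=16 hhEeTtGg=8 hhEeTtgg=8 hhEettGg=8 hhEettgg=8 hheeTtGg=8 hheeTtgg=8 hheettGg=8 hheettgg=8
hhEettgg hits 8/256; gcd=8; 8÷8/256÷8 = 1/32

P(hhEettgg) = 1/32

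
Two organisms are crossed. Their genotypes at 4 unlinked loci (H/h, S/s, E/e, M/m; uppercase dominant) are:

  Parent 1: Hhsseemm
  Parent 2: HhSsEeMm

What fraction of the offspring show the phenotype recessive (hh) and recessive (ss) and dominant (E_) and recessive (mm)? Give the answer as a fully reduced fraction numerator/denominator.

P(hh ss E_ mm) = 1/32

Hhsseemm gametes: Hsem×8, hsem×8
HhSsEeMm gametes: HSEM×1, HSEm×1, HSeM×1, HSem×1, HsEM×1, HsEm×1, HseM×1, Hsem×1, hSEM×1, hSEm×1, hSeM×1, hSem×1, hsEM×1, hsEm×1, hseM×1, hsem×1
Hhsseemm×HhSsEeMm grid (16·16=256): HHSsEeMm=8 HHSsEemm=8 HHSseeMm=8 HHSseemm=8 HHssEeMm=8 HHssEemm=8 HHsseeMm=8 HHsseemm=8 HhSsEeMm=16 HhSsEemm=16 HhSseeMm=16 HhSseemm=16 HhssEeMm=16 HhssEemm=16 HhsseeMm=16 Hhsseemm=16 hhSsEeMm=8 hhSsEemm=8 hhSseeMm=8 hhSseemm=8 hhssEeMm=8 hhssEemm=8 hhsseeMm=8 hhsseemm=8
hh ss E_ mm hits 8/256; gcd=8; 8÷8/256÷8 = 1/32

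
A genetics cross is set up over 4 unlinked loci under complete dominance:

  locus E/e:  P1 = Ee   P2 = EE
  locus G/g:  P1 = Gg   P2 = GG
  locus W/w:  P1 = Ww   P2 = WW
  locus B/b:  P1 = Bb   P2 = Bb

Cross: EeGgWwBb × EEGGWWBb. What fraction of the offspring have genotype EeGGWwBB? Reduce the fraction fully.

P(EeGGWwBB) = 1/32

EeGgWwBb gametes: EGWB×1, EGWb×1, EGwB×1, EGwb×1, EgWB×1, EgWb×1, EgwB×1, Egwb×1, eGWB×1, eGWb×1, eGwB×1, eGwb×1, egWB×1, egWb×1, egwB×1, egwb×1
EEGGWWBb gametes: EGWB×8, EGWb×8
EeGgWwBb×EEGGWWBb grid (16·16=256): EEGGWWBB=8 EEGGWWBb=16 EEGGWWbb=8 EEGGWwBB=8 EEGGWwBb=16 EEGGWwbb=8 EEGgWWBB=8 EEGgWWBb=16 EEGgWWbb=8 EEGgWwBB=8 EEGgWwBb=16 EEGgWwbb=8 EeGGWWBB=8 EeGGWWBb=16 EeGGWWbb=8 EeGGWwBB=8 EeGGWwBb=16 EeGGWwbb=8 EeGgWWBB=8 EeGgWWBb=16 EeGgWWbb=8 EeGgWwBB=8 EeGgWwBb=16 EeGgWwbb=8
EeGGWwBB hits 8/256; gcd=8; 8÷8/256÷8 = 1/32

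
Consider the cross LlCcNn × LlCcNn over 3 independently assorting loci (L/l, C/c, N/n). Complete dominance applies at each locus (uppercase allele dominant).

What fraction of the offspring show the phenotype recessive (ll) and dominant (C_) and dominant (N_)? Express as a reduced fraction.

P(ll C_ N_) = 9/64

LlCcNn gametes: LCN×1, LCn×1, LcN×1, Lcn×1, lCN×1, lCn×1, lcN×1, lcn×1
LlCcNn gametes: LCN×1, LCn×1, LcN×1, Lcn×1, lCN×1, lCn×1, lcN×1, lcn×1
LlCcNn×LlCcNn grid (8·8=64): LLCCNN=1 LLCCNn=2 LLCCnn=1 LLCcNN=2 LLCcNn=4 LLCcnn=2 LLccNN=1 LLccNn=2 LLccnn=1 LlCCNN=2 LlCCNn=4 LlCCnn=2 LlCcNN=4 LlCcNn=8 LlCcnn=4 LlccNN=2 LlccNn=4 Llccnn=2 llCCNN=1 llCCNn=2 llCCnn=1 llCcNN=2 llCcNn=4 llCcnn=2 llccNN=1 llccNn=2 llccnn=1
ll C_ N_ hits 9/64; gcd=1; 9÷1/64÷1 = 9/64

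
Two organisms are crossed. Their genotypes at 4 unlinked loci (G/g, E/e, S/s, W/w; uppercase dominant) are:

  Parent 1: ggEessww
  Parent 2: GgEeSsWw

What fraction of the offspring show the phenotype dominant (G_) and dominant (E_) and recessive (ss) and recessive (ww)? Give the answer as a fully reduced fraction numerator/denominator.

ggEessww gametes: gEsw×8, gesw×8
GgEeSsWw gametes: GESW×1, GESw×1, GEsW×1, GEsw×1, GeSW×1, GeSw×1, GesW×1, Gesw×1, gESW×1, gESw×1, gEsW×1, gEsw×1, geSW×1, geSw×1, gesW×1, gesw×1
ggEessww×GgEeSsWw grid (16·16=256): GgEESsWw=8 GgEESsww=8 GgEEssWw=8 GgEEssww=8 GgEeSsWw=16 GgEeSsww=16 GgEessWw=16 GgEessww=16 GgeeSsWw=8 GgeeSsww=8 GgeessWw=8 Ggeessww=8 ggEESsWw=8 ggEESsww=8 ggEEssWw=8 ggEEssww=8 ggEeSsWw=16 ggEeSsww=16 ggEessWw=16 ggEessww=16 ggeeSsWw=8 ggeeSsww=8 ggeessWw=8 ggeessww=8
G_ E_ ss ww hits 24/256; gcd=8; 24÷8/256÷8 = 3/32

P(G_ E_ ss ww) = 3/32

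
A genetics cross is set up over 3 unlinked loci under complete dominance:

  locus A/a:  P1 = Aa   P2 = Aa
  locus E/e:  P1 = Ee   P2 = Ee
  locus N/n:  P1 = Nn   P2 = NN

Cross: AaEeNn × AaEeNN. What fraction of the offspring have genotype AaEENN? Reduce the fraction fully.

P(AaEENN) = 1/16

AaEeNn gametes: AEN×1, AEn×1, AeN×1, Aen×1, aEN×1, aEn×1, aeN×1, aen×1
AaEeNN gametes: AEN×2, AeN×2, aEN×2, aeN×2
AaEeNn×AaEeNN grid (8·8=64): AAEENN=2 AAEENn=2 AAEeNN=4 AAEeNn=4 AAeeNN=2 AAeeNn=2 AaEENN=4 AaEENn=4 AaEeNN=8 AaEeNn=8 AaeeNN=4 AaeeNn=4 aaEENN=2 aaEENn=2 aaEeNN=4 aaEeNn=4 aaeeNN=2 aaeeNn=2
AaEENN hits 4/64; gcd=4; 4÷4/64÷4 = 1/16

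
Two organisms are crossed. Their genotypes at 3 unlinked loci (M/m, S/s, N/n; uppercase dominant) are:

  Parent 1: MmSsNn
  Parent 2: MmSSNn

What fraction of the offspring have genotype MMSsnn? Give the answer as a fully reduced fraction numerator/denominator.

P(MMSsnn) = 1/32

MmSsNn gametes: MSN×1, MSn×1, MsN×1, Msn×1, mSN×1, mSn×1, msN×1, msn×1
MmSSNn gametes: MSN×2, MSn×2, mSN×2, mSn×2
MmSsNn×MmSSNn grid (8·8=64): MMSSNN=2 MMSSNn=4 MMSSnn=2 MMSsNN=2 MMSsNn=4 MMSsnn=2 MmSSNN=4 MmSSNn=8 MmSSnn=4 MmSsNN=4 MmSsNn=8 MmSsnn=4 mmSSNN=2 mmSSNn=4 mmSSnn=2 mmSsNN=2 mmSsNn=4 mmSsnn=2
MMSsnn hits 2/64; gcd=2; 2÷2/64÷2 = 1/32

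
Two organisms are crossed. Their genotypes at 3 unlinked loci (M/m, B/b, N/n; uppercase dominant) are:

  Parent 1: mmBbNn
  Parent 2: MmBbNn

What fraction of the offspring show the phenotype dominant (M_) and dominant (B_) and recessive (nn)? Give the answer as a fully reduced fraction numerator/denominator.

mmBbNn gametes: mBN×2, mBn×2, mbN×2, mbn×2
MmBbNn gametes: MBN×1, MBn×1, MbN×1, Mbn×1, mBN×1, mBn×1, mbN×1, mbn×1
mmBbNn×MmBbNn grid (8·8=64): MmBBNN=2 MmBBNn=4 MmBBnn=2 MmBbNN=4 MmBbNn=8 MmBbnn=4 MmbbNN=2 MmbbNn=4 Mmbbnn=2 mmBBNN=2 mmBBNn=4 mmBBnn=2 mmBbNN=4 mmBbNn=8 mmBbnn=4 mmbbNN=2 mmbbNn=4 mmbbnn=2
M_ B_ nn hits 6/64; gcd=2; 6÷2/64÷2 = 3/32

P(M_ B_ nn) = 3/32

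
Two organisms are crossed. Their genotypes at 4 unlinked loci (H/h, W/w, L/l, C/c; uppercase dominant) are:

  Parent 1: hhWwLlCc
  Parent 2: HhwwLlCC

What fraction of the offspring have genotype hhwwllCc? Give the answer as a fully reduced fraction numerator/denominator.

hhWwLlCc gametes: hWLC×2, hWLc×2, hWlC×2, hWlc×2, hwLC×2, hwLc×2, hwlC×2, hwlc×2
HhwwLlCC gametes: HwLC×4, HwlC×4, hwLC×4, hwlC×4
hhWwLlCc×HhwwLlCC grid (16·16=256): HhWwLLCC=8 HhWwLLCc=8 HhWwLlCC=16 HhWwLlCc=16 HhWwllCC=8 HhWwllCc=8 HhwwLLCC=8 HhwwLLCc=8 HhwwLlCC=16 HhwwLlCc=16 HhwwllCC=8 HhwwllCc=8 hhWwLLCC=8 hhWwLLCc=8 hhWwLlCC=16 hhWwLlCc=16 hhWwllCC=8 hhWwllCc=8 hhwwLLCC=8 hhwwLLCc=8 hhwwLlCC=16 hhwwLlCc=16 hhwwllCC=8 hhwwllCc=8
hhwwllCc hits 8/256; gcd=8; 8÷8/256÷8 = 1/32

P(hhwwllCc) = 1/32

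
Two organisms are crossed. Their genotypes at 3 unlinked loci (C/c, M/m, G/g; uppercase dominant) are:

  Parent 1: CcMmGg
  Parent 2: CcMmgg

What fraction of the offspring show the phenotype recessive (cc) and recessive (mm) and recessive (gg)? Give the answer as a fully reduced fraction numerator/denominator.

CcMmGg gametes: CMG×1, CMg×1, CmG×1, Cmg×1, cMG×1, cMg×1, cmG×1, cmg×1
CcMmgg gametes: CMg×2, Cmg×2, cMg×2, cmg×2
CcMmGg×CcMmgg grid (8·8=64): CCMMGg=2 CCMMgg=2 CCMmGg=4 CCMmgg=4 CCmmGg=2 CCmmgg=2 CcMMGg=4 CcMMgg=4 CcMmGg=8 CcMmgg=8 CcmmGg=4 Ccmmgg=4 ccMMGg=2 ccMMgg=2 ccMmGg=4 ccMmgg=4 ccmmGg=2 ccmmgg=2
cc mm gg hits 2/64; gcd=2; 2÷2/64÷2 = 1/32

P(cc mm gg) = 1/32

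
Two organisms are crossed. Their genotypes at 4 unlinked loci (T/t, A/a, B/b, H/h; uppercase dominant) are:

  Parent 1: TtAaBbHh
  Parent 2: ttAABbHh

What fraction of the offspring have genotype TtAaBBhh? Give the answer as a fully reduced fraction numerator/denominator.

P(TtAaBBhh) = 1/64

TtAaBbHh gametes: TABH×1, TABh×1, TAbH×1, TAbh×1, TaBH×1, TaBh×1, TabH×1, Tabh×1, tABH×1, tABh×1, tAbH×1, tAbh×1, taBH×1, taBh×1, tabH×1, tabh×1
ttAABbHh gametes: tABH×4, tABh×4, tAbH×4, tAbh×4
TtAaBbHh×ttAABbHh grid (16·16=256): TtAABBHH=4 TtAABBHh=8 TtAABBhh=4 TtAABbHH=8 TtAABbHh=16 TtAABbhh=8 TtAAbbHH=4 TtAAbbHh=8 TtAAbbhh=4 TtAaBBHH=4 TtAaBBHh=8 TtAaBBhh=4 TtAaBbHH=8 TtAaBbHh=16 TtAaBbhh=8 TtAabbHH=4 TtAabbHh=8 TtAabbhh=4 ttAABBHH=4 ttAABBHh=8 ttAABBhh=4 ttAABbHH=8 ttAABbHh=16 ttAABbhh=8 ttAAbbHH=4 ttAAbbHh=8 ttAAbbhh=4 ttAaBBHH=4 ttAaBBHh=8 ttAaBBhh=4 ttAaBbHH=8 ttAaBbHh=16 ttAaBbhh=8 ttAabbHH=4 ttAabbHh=8 ttAabbhh=4
TtAaBBhh hits 4/256; gcd=4; 4÷4/256÷4 = 1/64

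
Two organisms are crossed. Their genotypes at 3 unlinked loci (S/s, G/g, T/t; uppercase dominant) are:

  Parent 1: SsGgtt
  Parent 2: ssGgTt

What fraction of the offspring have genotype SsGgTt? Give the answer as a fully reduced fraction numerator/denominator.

P(SsGgTt) = 1/8

SsGgtt gametes: SGt×2, Sgt×2, sGt×2, sgt×2
ssGgTt gametes: sGT×2, sGt×2, sgT×2, sgt×2
SsGgtt×ssGgTt grid (8·8=64): SsGGTt=4 SsGGtt=4 SsGgTt=8 SsGgtt=8 SsggTt=4 Ssggtt=4 ssGGTt=4 ssGGtt=4 ssGgTt=8 ssGgtt=8 ssggTt=4 ssggtt=4
SsGgTt hits 8/64; gcd=8; 8÷8/64÷8 = 1/8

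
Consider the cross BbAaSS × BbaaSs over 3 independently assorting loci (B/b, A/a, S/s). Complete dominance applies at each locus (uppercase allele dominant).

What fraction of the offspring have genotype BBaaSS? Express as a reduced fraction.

BbAaSS gametes: BAS×2, BaS×2, bAS×2, baS×2
BbaaSs gametes: BaS×2, Bas×2, baS×2, bas×2
BbAaSS×BbaaSs grid (8·8=64): BBAaSS=4 BBAaSs=4 BBaaSS=4 BBaaSs=4 BbAaSS=8 BbAaSs=8 BbaaSS=8 BbaaSs=8 bbAaSS=4 bbAaSs=4 bbaaSS=4 bbaaSs=4
BBaaSS hits 4/64; gcd=4; 4÷4/64÷4 = 1/16

P(BBaaSS) = 1/16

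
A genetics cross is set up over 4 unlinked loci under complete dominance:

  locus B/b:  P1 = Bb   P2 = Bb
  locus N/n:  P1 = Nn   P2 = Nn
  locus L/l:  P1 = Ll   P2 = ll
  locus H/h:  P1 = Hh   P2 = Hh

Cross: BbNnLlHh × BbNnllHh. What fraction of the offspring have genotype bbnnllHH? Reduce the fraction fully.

P(bbnnllHH) = 1/128

BbNnLlHh gametes: BNLH×1, BNLh×1, BNlH×1, BNlh×1, BnLH×1, BnLh×1, BnlH×1, Bnlh×1, bNLH×1, bNLh×1, bNlH×1, bNlh×1, bnLH×1, bnLh×1, bnlH×1, bnlh×1
BbNnllHh gametes: BNlH×2, BNlh×2, BnlH×2, Bnlh×2, bNlH×2, bNlh×2, bnlH×2, bnlh×2
BbNnLlHh×BbNnllHh grid (16·16=256): BBNNLlHH=2 BBNNLlHh=4 BBNNLlhh=2 BBNNllHH=2 BBNNllHh=4 BBNNllhh=2 BBNnLlHH=4 BBNnLlHh=8 BBNnLlhh=4 BBNnllHH=4 BBNnllHh=8 BBNnllhh=4 BBnnLlHH=2 BBnnLlHh=4 BBnnLlhh=2 BBnnllHH=2 BBnnllHh=4 BBnnllhh=2 BbNNLlHH=4 BbNNLlHh=8 BbNNLlhh=4 BbNNllHH=4 BbNNllHh=8 BbNNllhh=4 BbNnLlHH=8 BbNnLlHh=16 BbNnLlhh=8 BbNnllHH=8 BbNnllHh=16 BbNnllhh=8 BbnnLlHH=4 BbnnLlHh=8 BbnnLlhh=4 BbnnllHH=4 BbnnllHh=8 Bbnnllhh=4 bbNNLlHH=2 bbNNLlHh=4 bbNNLlhh=2 bbNNllHH=2 bbNNllHh=4 bbNNllhh=2 bbNnLlHH=4 bbNnLlHh=8 bbNnLlhh=4 bbNnllHH=4 bbNnllHh=8 bbNnllhh=4 bbnnLlHH=2 bbnnLlHh=4 bbnnLlhh=2 bbnnllHH=2 bbnnllHh=4 bbnnllhh=2
bbnnllHH hits 2/256; gcd=2; 2÷2/256÷2 = 1/128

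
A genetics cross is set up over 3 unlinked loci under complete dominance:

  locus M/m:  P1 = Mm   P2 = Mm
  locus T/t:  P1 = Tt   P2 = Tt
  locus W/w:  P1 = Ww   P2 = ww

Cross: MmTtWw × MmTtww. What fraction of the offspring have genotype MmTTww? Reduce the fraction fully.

MmTtWw gametes: MTW×1, MTw×1, MtW×1, Mtw×1, mTW×1, mTw×1, mtW×1, mtw×1
MmTtww gametes: MTw×2, Mtw×2, mTw×2, mtw×2
MmTtWw×MmTtww grid (8·8=64): MMTTWw=2 MMTTww=2 MMTtWw=4 MMTtww=4 MMttWw=2 MMttww=2 MmTTWw=4 MmTTww=4 MmTtWw=8 MmTtww=8 MmttWw=4 Mmttww=4 mmTTWw=2 mmTTww=2 mmTtWw=4 mmTtww=4 mmttWw=2 mmttww=2
MmTTww hits 4/64; gcd=4; 4÷4/64÷4 = 1/16

P(MmTTww) = 1/16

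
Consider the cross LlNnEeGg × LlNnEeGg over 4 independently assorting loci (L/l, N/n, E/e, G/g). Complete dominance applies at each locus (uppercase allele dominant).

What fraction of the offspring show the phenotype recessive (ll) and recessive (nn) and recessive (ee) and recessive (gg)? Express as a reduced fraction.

LlNnEeGg gametes: LNEG×1, LNEg×1, LNeG×1, LNeg×1, LnEG×1, LnEg×1, LneG×1, Lneg×1, lNEG×1, lNEg×1, lNeG×1, lNeg×1, lnEG×1, lnEg×1, lneG×1, lneg×1
LlNnEeGg gametes: LNEG×1, LNEg×1, LNeG×1, LNeg×1, LnEG×1, LnEg×1, LneG×1, Lneg×1, lNEG×1, lNEg×1, lNeG×1, lNeg×1, lnEG×1, lnEg×1, lneG×1, lneg×1
LlNnEeGg×LlNnEeGg grid (16·16=256): LLNNEEGG=1 LLNNEEGg=2 LLNNEEgg=1 LLNNEeGG=2 LLNNEeGg=4 LLNNEegg=2 LLNNeeGG=1 LLNNeeGg=2 LLNNeegg=1 LLNnEEGG=2 LLNnEEGg=4 LLNnEEgg=2 LLNnEeGG=4 LLNnEeGg=8 LLNnEegg=4 LLNneeGG=2 LLNneeGg=4 LLNneegg=2 LLnnEEGG=1 LLnnEEGg=2 LLnnEEgg=1 LLnnEeGG=2 LLnnEeGg=4 LLnnEegg=2 LLnneeGG=1 LLnneeGg=2 LLnneegg=1 LlNNEEGG=2 LlNNEEGg=4 LlNNEEgg=2 LlNNEeGG=4 LlNNEeGg=8 LlNNEegg=4 LlNNeeGG=2 LlNNeeGg=4 LlNNeegg=2 LlNnEEGG=4 LlNnEEGg=8 LlNnEEgg=4 LlNnEeGG=8 LlNnEeGg=16 LlNnEegg=8 LlNneeGG=4 LlNneeGg=8 LlNneegg=4 LlnnEEGG=2 LlnnEEGg=4 LlnnEEgg=2 LlnnEeGG=4 LlnnEeGg=8 LlnnEegg=4 LlnneeGG=2 LlnneeGg=4 Llnneegg=2 llNNEEGG=1 llNNEEGg=2 llNNEEgg=1 llNNEeGG=2 llNNEeGg=4 llNNEegg=2 llNNeeGG=1 llNNeeGg=2 llNNeegg=1 llNnEEGG=2 llNnEEGg=4 llNnEEgg=2 llNnEeGG=4 llNnEeGg=8 llNnEegg=4 llNneeGG=2 llNneeGg=4 llNneegg=2 llnnEEGG=1 llnnEEGg=2 llnnEEgg=1 llnnEeGG=2 llnnEeGg=4 llnnEegg=2 llnneeGG=1 llnneeGg=2 llnneegg=1
ll nn ee gg hits 1/256; gcd=1; 1÷1/256÷1 = 1/256

P(ll nn ee gg) = 1/256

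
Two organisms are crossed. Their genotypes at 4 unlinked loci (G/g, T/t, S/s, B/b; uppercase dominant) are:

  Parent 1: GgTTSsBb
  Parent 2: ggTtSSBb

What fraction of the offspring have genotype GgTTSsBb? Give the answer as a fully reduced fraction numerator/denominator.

P(GgTTSsBb) = 1/16

GgTTSsBb gametes: GTSB×2, GTSb×2, GTsB×2, GTsb×2, gTSB×2, gTSb×2, gTsB×2, gTsb×2
ggTtSSBb gametes: gTSB×4, gTSb×4, gtSB×4, gtSb×4
GgTTSsBb×ggTtSSBb grid (16·16=256): GgTTSSBB=8 GgTTSSBb=16 GgTTSSbb=8 GgTTSsBB=8 GgTTSsBb=16 GgTTSsbb=8 GgTtSSBB=8 GgTtSSBb=16 GgTtSSbb=8 GgTtSsBB=8 GgTtSsBb=16 GgTtSsbb=8 ggTTSSBB=8 ggTTSSBb=16 ggTTSSbb=8 ggTTSsBB=8 ggTTSsBb=16 ggTTSsbb=8 ggTtSSBB=8 ggTtSSBb=16 ggTtSSbb=8 ggTtSsBB=8 ggTtSsBb=16 ggTtSsbb=8
GgTTSsBb hits 16/256; gcd=16; 16÷16/256÷16 = 1/16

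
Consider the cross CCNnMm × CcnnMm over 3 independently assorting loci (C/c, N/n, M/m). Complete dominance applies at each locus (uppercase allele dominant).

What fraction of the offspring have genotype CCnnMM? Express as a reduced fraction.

CCNnMm gametes: CNM×2, CNm×2, CnM×2, Cnm×2
CcnnMm gametes: CnM×2, Cnm×2, cnM×2, cnm×2
CCNnMm×CcnnMm grid (8·8=64): CCNnMM=4 CCNnMm=8 CCNnmm=4 CCnnMM=4 CCnnMm=8 CCnnmm=4 CcNnMM=4 CcNnMm=8 CcNnmm=4 CcnnMM=4 CcnnMm=8 Ccnnmm=4
CCnnMM hits 4/64; gcd=4; 4÷4/64÷4 = 1/16

P(CCnnMM) = 1/16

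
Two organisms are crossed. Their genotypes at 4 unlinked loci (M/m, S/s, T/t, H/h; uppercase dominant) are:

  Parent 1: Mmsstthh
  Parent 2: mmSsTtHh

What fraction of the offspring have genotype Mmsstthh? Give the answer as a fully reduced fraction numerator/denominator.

P(Mmsstthh) = 1/16

Mmsstthh gametes: Msth×8, msth×8
mmSsTtHh gametes: mSTH×2, mSTh×2, mStH×2, mSth×2, msTH×2, msTh×2, mstH×2, msth×2
Mmsstthh×mmSsTtHh grid (16·16=256): MmSsTtHh=16 MmSsTthh=16 MmSsttHh=16 MmSstthh=16 MmssTtHh=16 MmssTthh=16 MmssttHh=16 Mmsstthh=16 mmSsTtHh=16 mmSsTthh=16 mmSsttHh=16 mmSstthh=16 mmssTtHh=16 mmssTthh=16 mmssttHh=16 mmsstthh=16
Mmsstthh hits 16/256; gcd=16; 16÷16/256÷16 = 1/16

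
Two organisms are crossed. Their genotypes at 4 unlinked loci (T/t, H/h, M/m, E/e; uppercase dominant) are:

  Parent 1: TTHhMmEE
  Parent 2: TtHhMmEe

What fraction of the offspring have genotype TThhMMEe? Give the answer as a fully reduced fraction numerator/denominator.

TTHhMmEE gametes: THME×4, THmE×4, ThME×4, ThmE×4
TtHhMmEe gametes: THME×1, THMe×1, THmE×1, THme×1, ThME×1, ThMe×1, ThmE×1, Thme×1, tHME×1, tHMe×1, tHmE×1, tHme×1, thME×1, thMe×1, thmE×1, thme×1
TTHhMmEE×TtHhMmEe grid (16·16=256): TTHHMMEE=4 TTHHMMEe=4 TTHHMmEE=8 TTHHMmEe=8 TTHHmmEE=4 TTHHmmEe=4 TTHhMMEE=8 TTHhMMEe=8 TTHhMmEE=16 TTHhMmEe=16 TTHhmmEE=8 TTHhmmEe=8 TThhMMEE=4 TThhMMEe=4 TThhMmEE=8 TThhMmEe=8 TThhmmEE=4 TThhmmEe=4 TtHHMMEE=4 TtHHMMEe=4 TtHHMmEE=8 TtHHMmEe=8 TtHHmmEE=4 TtHHmmEe=4 TtHhMMEE=8 TtHhMMEe=8 TtHhMmEE=16 TtHhMmEe=16 TtHhmmEE=8 TtHhmmEe=8 TthhMMEE=4 TthhMMEe=4 TthhMmEE=8 TthhMmEe=8 TthhmmEE=4 TthhmmEe=4
TThhMMEe hits 4/256; gcd=4; 4÷4/256÷4 = 1/64

P(TThhMMEe) = 1/64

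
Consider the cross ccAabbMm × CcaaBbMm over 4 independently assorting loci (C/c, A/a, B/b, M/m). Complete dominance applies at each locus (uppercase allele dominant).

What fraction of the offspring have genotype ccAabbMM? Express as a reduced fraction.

ccAabbMm gametes: cAbM×4, cAbm×4, cabM×4, cabm×4
CcaaBbMm gametes: CaBM×2, CaBm×2, CabM×2, Cabm×2, caBM×2, caBm×2, cabM×2, cabm×2
ccAabbMm×CcaaBbMm grid (16·16=256): CcAaBbMM=8 CcAaBbMm=16 CcAaBbmm=8 CcAabbMM=8 CcAabbMm=16 CcAabbmm=8 CcaaBbMM=8 CcaaBbMm=16 CcaaBbmm=8 CcaabbMM=8 CcaabbMm=16 Ccaabbmm=8 ccAaBbMM=8 ccAaBbMm=16 ccAaBbmm=8 ccAabbMM=8 ccAabbMm=16 ccAabbmm=8 ccaaBbMM=8 ccaaBbMm=16 ccaaBbmm=8 ccaabbMM=8 ccaabbMm=16 ccaabbmm=8
ccAabbMM hits 8/256; gcd=8; 8÷8/256÷8 = 1/32

P(ccAabbMM) = 1/32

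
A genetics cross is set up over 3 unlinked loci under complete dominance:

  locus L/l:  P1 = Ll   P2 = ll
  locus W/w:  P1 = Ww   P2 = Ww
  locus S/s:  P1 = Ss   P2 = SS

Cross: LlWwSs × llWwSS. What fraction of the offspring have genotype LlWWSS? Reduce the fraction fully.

LlWwSs gametes: LWS×1, LWs×1, LwS×1, Lws×1, lWS×1, lWs×1, lwS×1, lws×1
llWwSS gametes: lWS×4, lwS×4
LlWwSs×llWwSS grid (8·8=64): LlWWSS=4 LlWWSs=4 LlWwSS=8 LlWwSs=8 LlwwSS=4 LlwwSs=4 llWWSS=4 llWWSs=4 llWwSS=8 llWwSs=8 llwwSS=4 llwwSs=4
LlWWSS hits 4/64; gcd=4; 4÷4/64÷4 = 1/16

P(LlWWSS) = 1/16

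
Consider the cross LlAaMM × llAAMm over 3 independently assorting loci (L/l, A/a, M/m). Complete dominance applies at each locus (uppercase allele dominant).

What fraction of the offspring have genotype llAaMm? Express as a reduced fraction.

LlAaMM gametes: LAM×2, LaM×2, lAM×2, laM×2
llAAMm gametes: lAM×4, lAm×4
LlAaMM×llAAMm grid (8·8=64): LlAAMM=8 LlAAMm=8 LlAaMM=8 LlAaMm=8 llAAMM=8 llAAMm=8 llAaMM=8 llAaMm=8
llAaMm hits 8/64; gcd=8; 8÷8/64÷8 = 1/8

P(llAaMm) = 1/8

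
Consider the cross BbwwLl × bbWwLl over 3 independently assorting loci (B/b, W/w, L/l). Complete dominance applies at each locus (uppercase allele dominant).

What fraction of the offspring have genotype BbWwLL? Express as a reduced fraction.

BbwwLl gametes: BwL×2, Bwl×2, bwL×2, bwl×2
bbWwLl gametes: bWL×2, bWl×2, bwL×2, bwl×2
BbwwLl×bbWwLl grid (8·8=64): BbWwLL=4 BbWwLl=8 BbWwll=4 BbwwLL=4 BbwwLl=8 Bbwwll=4 bbWwLL=4 bbWwLl=8 bbWwll=4 bbwwLL=4 bbwwLl=8 bbwwll=4
BbWwLL hits 4/64; gcd=4; 4÷4/64÷4 = 1/16

P(BbWwLL) = 1/16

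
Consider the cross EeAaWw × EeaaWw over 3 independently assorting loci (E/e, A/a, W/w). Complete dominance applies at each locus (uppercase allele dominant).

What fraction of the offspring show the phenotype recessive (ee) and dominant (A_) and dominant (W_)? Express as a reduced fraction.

P(ee A_ W_) = 3/32

EeAaWw gametes: EAW×1, EAw×1, EaW×1, Eaw×1, eAW×1, eAw×1, eaW×1, eaw×1
EeaaWw gametes: EaW×2, Eaw×2, eaW×2, eaw×2
EeAaWw×EeaaWw grid (8·8=64): EEAaWW=2 EEAaWw=4 EEAaww=2 EEaaWW=2 EEaaWw=4 EEaaww=2 EeAaWW=4 EeAaWw=8 EeAaww=4 EeaaWW=4 EeaaWw=8 Eeaaww=4 eeAaWW=2 eeAaWw=4 eeAaww=2 eeaaWW=2 eeaaWw=4 eeaaww=2
ee A_ W_ hits 6/64; gcd=2; 6÷2/64÷2 = 3/32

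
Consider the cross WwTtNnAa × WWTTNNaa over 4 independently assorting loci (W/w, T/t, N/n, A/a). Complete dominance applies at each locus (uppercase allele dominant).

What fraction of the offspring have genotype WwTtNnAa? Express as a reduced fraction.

P(WwTtNnAa) = 1/16

WwTtNnAa gametes: WTNA×1, WTNa×1, WTnA×1, WTna×1, WtNA×1, WtNa×1, WtnA×1, Wtna×1, wTNA×1, wTNa×1, wTnA×1, wTna×1, wtNA×1, wtNa×1, wtnA×1, wtna×1
WWTTNNaa gametes: WTNa×16
WwTtNnAa×WWTTNNaa grid (16·16=256): WWTTNNAa=16 WWTTNNaa=16 WWTTNnAa=16 WWTTNnaa=16 WWTtNNAa=16 WWTtNNaa=16 WWTtNnAa=16 WWTtNnaa=16 WwTTNNAa=16 WwTTNNaa=16 WwTTNnAa=16 WwTTNnaa=16 WwTtNNAa=16 WwTtNNaa=16 WwTtNnAa=16 WwTtNnaa=16
WwTtNnAa hits 16/256; gcd=16; 16÷16/256÷16 = 1/16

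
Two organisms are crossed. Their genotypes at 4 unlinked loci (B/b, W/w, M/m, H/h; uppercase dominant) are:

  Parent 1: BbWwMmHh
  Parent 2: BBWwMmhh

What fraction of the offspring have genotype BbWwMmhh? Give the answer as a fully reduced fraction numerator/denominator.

P(BbWwMmhh) = 1/16

BbWwMmHh gametes: BWMH×1, BWMh×1, BWmH×1, BWmh×1, BwMH×1, BwMh×1, BwmH×1, Bwmh×1, bWMH×1, bWMh×1, bWmH×1, bWmh×1, bwMH×1, bwMh×1, bwmH×1, bwmh×1
BBWwMmhh gametes: BWMh×4, BWmh×4, BwMh×4, Bwmh×4
BbWwMmHh×BBWwMmhh grid (16·16=256): BBWWMMHh=4 BBWWMMhh=4 BBWWMmHh=8 BBWWMmhh=8 BBWWmmHh=4 BBWWmmhh=4 BBWwMMHh=8 BBWwMMhh=8 BBWwMmHh=16 BBWwMmhh=16 BBWwmmHh=8 BBWwmmhh=8 BBwwMMHh=4 BBwwMMhh=4 BBwwMmHh=8 BBwwMmhh=8 BBwwmmHh=4 BBwwmmhh=4 BbWWMMHh=4 BbWWMMhh=4 BbWWMmHh=8 BbWWMmhh=8 BbWWmmHh=4 BbWWmmhh=4 BbWwMMHh=8 BbWwMMhh=8 BbWwMmHh=16 BbWwMmhh=16 BbWwmmHh=8 BbWwmmhh=8 BbwwMMHh=4 BbwwMMhh=4 BbwwMmHh=8 BbwwMmhh=8 BbwwmmHh=4 Bbwwmmhh=4
BbWwMmhh hits 16/256; gcd=16; 16÷16/256÷16 = 1/16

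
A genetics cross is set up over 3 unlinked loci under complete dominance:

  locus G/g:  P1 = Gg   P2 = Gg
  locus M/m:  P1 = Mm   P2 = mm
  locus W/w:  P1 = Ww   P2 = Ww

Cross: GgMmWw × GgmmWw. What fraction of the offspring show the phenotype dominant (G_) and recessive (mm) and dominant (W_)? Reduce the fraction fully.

P(G_ mm W_) = 9/32

GgMmWw gametes: GMW×1, GMw×1, GmW×1, Gmw×1, gMW×1, gMw×1, gmW×1, gmw×1
GgmmWw gametes: GmW×2, Gmw×2, gmW×2, gmw×2
GgMmWw×GgmmWw grid (8·8=64): GGMmWW=2 GGMmWw=4 GGMmww=2 GGmmWW=2 GGmmWw=4 GGmmww=2 GgMmWW=4 GgMmWw=8 GgMmww=4 GgmmWW=4 GgmmWw=8 Ggmmww=4 ggMmWW=2 ggMmWw=4 ggMmww=2 ggmmWW=2 ggmmWw=4 ggmmww=2
G_ mm W_ hits 18/64; gcd=2; 18÷2/64÷2 = 9/32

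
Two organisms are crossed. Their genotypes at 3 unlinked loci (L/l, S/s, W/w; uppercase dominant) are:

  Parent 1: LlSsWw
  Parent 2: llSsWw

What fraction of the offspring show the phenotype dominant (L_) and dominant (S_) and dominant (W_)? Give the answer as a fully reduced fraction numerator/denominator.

P(L_ S_ W_) = 9/32

LlSsWw gametes: LSW×1, LSw×1, LsW×1, Lsw×1, lSW×1, lSw×1, lsW×1, lsw×1
llSsWw gametes: lSW×2, lSw×2, lsW×2, lsw×2
LlSsWw×llSsWw grid (8·8=64): LlSSWW=2 LlSSWw=4 LlSSww=2 LlSsWW=4 LlSsWw=8 LlSsww=4 LlssWW=2 LlssWw=4 Llssww=2 llSSWW=2 llSSWw=4 llSSww=2 llSsWW=4 llSsWw=8 llSsww=4 llssWW=2 llssWw=4 llssww=2
L_ S_ W_ hits 18/64; gcd=2; 18÷2/64÷2 = 9/32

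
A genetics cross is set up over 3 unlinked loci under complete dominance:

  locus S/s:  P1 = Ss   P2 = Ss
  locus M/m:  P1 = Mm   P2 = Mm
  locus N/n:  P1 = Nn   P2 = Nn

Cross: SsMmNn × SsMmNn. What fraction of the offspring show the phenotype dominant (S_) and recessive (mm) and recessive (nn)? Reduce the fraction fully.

SsMmNn gametes: SMN×1, SMn×1, SmN×1, Smn×1, sMN×1, sMn×1, smN×1, smn×1
SsMmNn gametes: SMN×1, SMn×1, SmN×1, Smn×1, sMN×1, sMn×1, smN×1, smn×1
SsMmNn×SsMmNn grid (8·8=64): SSMMNN=1 SSMMNn=2 SSMMnn=1 SSMmNN=2 SSMmNn=4 SSMmnn=2 SSmmNN=1 SSmmNn=2 SSmmnn=1 SsMMNN=2 SsMMNn=4 SsMMnn=2 SsMmNN=4 SsMmNn=8 SsMmnn=4 SsmmNN=2 SsmmNn=4 Ssmmnn=2 ssMMNN=1 ssMMNn=2 ssMMnn=1 ssMmNN=2 ssMmNn=4 ssMmnn=2 ssmmNN=1 ssmmNn=2 ssmmnn=1
S_ mm nn hits 3/64; gcd=1; 3÷1/64÷1 = 3/64

P(S_ mm nn) = 3/64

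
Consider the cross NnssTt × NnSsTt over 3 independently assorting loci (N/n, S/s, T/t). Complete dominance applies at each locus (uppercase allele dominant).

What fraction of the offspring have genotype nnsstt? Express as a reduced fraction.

P(nnsstt) = 1/32

NnssTt gametes: NsT×2, Nst×2, nsT×2, nst×2
NnSsTt gametes: NST×1, NSt×1, NsT×1, Nst×1, nST×1, nSt×1, nsT×1, nst×1
NnssTt×NnSsTt grid (8·8=64): NNSsTT=2 NNSsTt=4 NNSstt=2 NNssTT=2 NNssTt=4 NNsstt=2 NnSsTT=4 NnSsTt=8 NnSstt=4 NnssTT=4 NnssTt=8 Nnsstt=4 nnSsTT=2 nnSsTt=4 nnSstt=2 nnssTT=2 nnssTt=4 nnsstt=2
nnsstt hits 2/64; gcd=2; 2÷2/64÷2 = 1/32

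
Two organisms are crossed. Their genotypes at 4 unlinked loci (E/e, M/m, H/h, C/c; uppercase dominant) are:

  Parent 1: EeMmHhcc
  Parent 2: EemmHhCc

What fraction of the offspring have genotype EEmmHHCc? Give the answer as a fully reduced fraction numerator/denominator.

EeMmHhcc gametes: EMHc×2, EMhc×2, EmHc×2, Emhc×2, eMHc×2, eMhc×2, emHc×2, emhc×2
EemmHhCc gametes: EmHC×2, EmHc×2, EmhC×2, Emhc×2, emHC×2, emHc×2, emhC×2, emhc×2
EeMmHhcc×EemmHhCc grid (16·16=256): EEMmHHCc=4 EEMmHHcc=4 EEMmHhCc=8 EEMmHhcc=8 EEMmhhCc=4 EEMmhhcc=4 EEmmHHCc=4 EEmmHHcc=4 EEmmHhCc=8 EEmmHhcc=8 EEmmhhCc=4 EEmmhhcc=4 EeMmHHCc=8 EeMmHHcc=8 EeMmHhCc=16 EeMmHhcc=16 EeMmhhCc=8 EeMmhhcc=8 EemmHHCc=8 EemmHHcc=8 EemmHhCc=16 EemmHhcc=16 EemmhhCc=8 Eemmhhcc=8 eeMmHHCc=4 eeMmHHcc=4 eeMmHhCc=8 eeMmHhcc=8 eeMmhhCc=4 eeMmhhcc=4 eemmHHCc=4 eemmHHcc=4 eemmHhCc=8 eemmHhcc=8 eemmhhCc=4 eemmhhcc=4
EEmmHHCc hits 4/256; gcd=4; 4÷4/256÷4 = 1/64

P(EEmmHHCc) = 1/64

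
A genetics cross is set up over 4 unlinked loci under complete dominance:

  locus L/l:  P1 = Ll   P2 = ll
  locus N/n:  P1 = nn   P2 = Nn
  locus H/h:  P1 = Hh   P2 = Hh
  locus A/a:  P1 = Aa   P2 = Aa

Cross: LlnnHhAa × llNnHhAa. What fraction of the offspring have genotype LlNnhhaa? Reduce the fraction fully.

P(LlNnhhaa) = 1/64

LlnnHhAa gametes: LnHA×2, LnHa×2, LnhA×2, Lnha×2, lnHA×2, lnHa×2, lnhA×2, lnha×2
llNnHhAa gametes: lNHA×2, lNHa×2, lNhA×2, lNha×2, lnHA×2, lnHa×2, lnhA×2, lnha×2
LlnnHhAa×llNnHhAa grid (16·16=256): LlNnHHAA=4 LlNnHHAa=8 LlNnHHaa=4 LlNnHhAA=8 LlNnHhAa=16 LlNnHhaa=8 LlNnhhAA=4 LlNnhhAa=8 LlNnhhaa=4 LlnnHHAA=4 LlnnHHAa=8 LlnnHHaa=4 LlnnHhAA=8 LlnnHhAa=16 LlnnHhaa=8 LlnnhhAA=4 LlnnhhAa=8 Llnnhhaa=4 llNnHHAA=4 llNnHHAa=8 llNnHHaa=4 llNnHhAA=8 llNnHhAa=16 llNnHhaa=8 llNnhhAA=4 llNnhhAa=8 llNnhhaa=4 llnnHHAA=4 llnnHHAa=8 llnnHHaa=4 llnnHhAA=8 llnnHhAa=16 llnnHhaa=8 llnnhhAA=4 llnnhhAa=8 llnnhhaa=4
LlNnhhaa hits 4/256; gcd=4; 4÷4/256÷4 = 1/64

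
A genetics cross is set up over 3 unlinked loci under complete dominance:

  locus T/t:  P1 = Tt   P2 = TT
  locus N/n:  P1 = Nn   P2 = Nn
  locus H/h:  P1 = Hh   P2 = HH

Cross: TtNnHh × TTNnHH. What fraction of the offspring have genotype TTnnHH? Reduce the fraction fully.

TtNnHh gametes: TNH×1, TNh×1, TnH×1, Tnh×1, tNH×1, tNh×1, tnH×1, tnh×1
TTNnHH gametes: TNH×4, TnH×4
TtNnHh×TTNnHH grid (8·8=64): TTNNHH=4 TTNNHh=4 TTNnHH=8 TTNnHh=8 TTnnHH=4 TTnnHh=4 TtNNHH=4 TtNNHh=4 TtNnHH=8 TtNnHh=8 TtnnHH=4 TtnnHh=4
TTnnHH hits 4/64; gcd=4; 4÷4/64÷4 = 1/16

P(TTnnHH) = 1/16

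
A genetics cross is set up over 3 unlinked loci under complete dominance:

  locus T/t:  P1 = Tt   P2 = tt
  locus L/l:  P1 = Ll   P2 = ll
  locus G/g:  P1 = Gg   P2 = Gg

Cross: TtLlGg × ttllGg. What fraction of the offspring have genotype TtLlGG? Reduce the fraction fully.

TtLlGg gametes: TLG×1, TLg×1, TlG×1, Tlg×1, tLG×1, tLg×1, tlG×1, tlg×1
ttllGg gametes: tlG×4, tlg×4
TtLlGg×ttllGg grid (8·8=64): TtLlGG=4 TtLlGg=8 TtLlgg=4 TtllGG=4 TtllGg=8 Ttllgg=4 ttLlGG=4 ttLlGg=8 ttLlgg=4 ttllGG=4 ttllGg=8 ttllgg=4
TtLlGG hits 4/64; gcd=4; 4÷4/64÷4 = 1/16

P(TtLlGG) = 1/16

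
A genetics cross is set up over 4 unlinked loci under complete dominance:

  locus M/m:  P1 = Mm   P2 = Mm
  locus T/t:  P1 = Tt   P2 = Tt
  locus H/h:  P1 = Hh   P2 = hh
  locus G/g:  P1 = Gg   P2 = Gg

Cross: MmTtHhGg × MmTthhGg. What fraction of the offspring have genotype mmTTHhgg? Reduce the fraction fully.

MmTtHhGg gametes: MTHG×1, MTHg×1, MThG×1, MThg×1, MtHG×1, MtHg×1, MthG×1, Mthg×1, mTHG×1, mTHg×1, mThG×1, mThg×1, mtHG×1, mtHg×1, mthG×1, mthg×1
MmTthhGg gametes: MThG×2, MThg×2, MthG×2, Mthg×2, mThG×2, mThg×2, mthG×2, mthg×2
MmTtHhGg×MmTthhGg grid (16·16=256): MMTTHhGG=2 MMTTHhGg=4 MMTTHhgg=2 MMTThhGG=2 MMTThhGg=4 MMTThhgg=2 MMTtHhGG=4 MMTtHhGg=8 MMTtHhgg=4 MMTthhGG=4 MMTthhGg=8 MMTthhgg=4 MMttHhGG=2 MMttHhGg=4 MMttHhgg=2 MMtthhGG=2 MMtthhGg=4 MMtthhgg=2 MmTTHhGG=4 MmTTHhGg=8 MmTTHhgg=4 MmTThhGG=4 MmTThhGg=8 MmTThhgg=4 MmTtHhGG=8 MmTtHhGg=16 MmTtHhgg=8 MmTthhGG=8 MmTthhGg=16 MmTthhgg=8 MmttHhGG=4 MmttHhGg=8 MmttHhgg=4 MmtthhGG=4 MmtthhGg=8 Mmtthhgg=4 mmTTHhGG=2 mmTTHhGg=4 mmTTHhgg=2 mmTThhGG=2 mmTThhGg=4 mmTThhgg=2 mmTtHhGG=4 mmTtHhGg=8 mmTtHhgg=4 mmTthhGG=4 mmTthhGg=8 mmTthhgg=4 mmttHhGG=2 mmttHhGg=4 mmttHhgg=2 mmtthhGG=2 mmtthhGg=4 mmtthhgg=2
mmTTHhgg hits 2/256; gcd=2; 2÷2/256÷2 = 1/128

P(mmTTHhgg) = 1/128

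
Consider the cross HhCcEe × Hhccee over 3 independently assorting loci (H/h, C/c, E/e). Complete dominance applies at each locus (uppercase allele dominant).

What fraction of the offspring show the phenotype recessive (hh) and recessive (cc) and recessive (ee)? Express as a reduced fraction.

HhCcEe gametes: HCE×1, HCe×1, HcE×1, Hce×1, hCE×1, hCe×1, hcE×1, hce×1
Hhccee gametes: Hce×4, hce×4
HhCcEe×Hhccee grid (8·8=64): HHCcEe=4 HHCcee=4 HHccEe=4 HHccee=4 HhCcEe=8 HhCcee=8 HhccEe=8 Hhccee=8 hhCcEe=4 hhCcee=4 hhccEe=4 hhccee=4
hh cc ee hits 4/64; gcd=4; 4÷4/64÷4 = 1/16

P(hh cc ee) = 1/16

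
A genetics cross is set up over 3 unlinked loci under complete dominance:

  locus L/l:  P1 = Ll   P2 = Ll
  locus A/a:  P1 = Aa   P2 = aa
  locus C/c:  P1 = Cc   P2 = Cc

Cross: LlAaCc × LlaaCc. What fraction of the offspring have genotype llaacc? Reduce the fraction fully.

P(llaacc) = 1/32

LlAaCc gametes: LAC×1, LAc×1, LaC×1, Lac×1, lAC×1, lAc×1, laC×1, lac×1
LlaaCc gametes: LaC×2, Lac×2, laC×2, lac×2
LlAaCc×LlaaCc grid (8·8=64): LLAaCC=2 LLAaCc=4 LLAacc=2 LLaaCC=2 LLaaCc=4 LLaacc=2 LlAaCC=4 LlAaCc=8 LlAacc=4 LlaaCC=4 LlaaCc=8 Llaacc=4 llAaCC=2 llAaCc=4 llAacc=2 llaaCC=2 llaaCc=4 llaacc=2
llaacc hits 2/64; gcd=2; 2÷2/64÷2 = 1/32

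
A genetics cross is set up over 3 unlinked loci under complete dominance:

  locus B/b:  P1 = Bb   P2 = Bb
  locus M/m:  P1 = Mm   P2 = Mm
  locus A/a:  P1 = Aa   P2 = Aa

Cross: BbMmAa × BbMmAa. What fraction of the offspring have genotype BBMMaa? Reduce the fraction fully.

BbMmAa gametes: BMA×1, BMa×1, BmA×1, Bma×1, bMA×1, bMa×1, bmA×1, bma×1
BbMmAa gametes: BMA×1, BMa×1, BmA×1, Bma×1, bMA×1, bMa×1, bmA×1, bma×1
BbMmAa×BbMmAa grid (8·8=64): BBMMAA=1 BBMMAa=2 BBMMaa=1 BBMmAA=2 BBMmAa=4 BBMmaa=2 BBmmAA=1 BBmmAa=2 BBmmaa=1 BbMMAA=2 BbMMAa=4 BbMMaa=2 BbMmAA=4 BbMmAa=8 BbMmaa=4 BbmmAA=2 BbmmAa=4 Bbmmaa=2 bbMMAA=1 bbMMAa=2 bbMMaa=1 bbMmAA=2 bbMmAa=4 bbMmaa=2 bbmmAA=1 bbmmAa=2 bbmmaa=1
BBMMaa hits 1/64; gcd=1; 1÷1/64÷1 = 1/64

P(BBMMaa) = 1/64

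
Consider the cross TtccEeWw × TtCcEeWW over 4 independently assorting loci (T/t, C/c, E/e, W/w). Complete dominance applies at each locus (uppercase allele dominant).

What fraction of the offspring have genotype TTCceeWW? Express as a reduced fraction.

P(TTCceeWW) = 1/64

TtccEeWw gametes: TcEW×2, TcEw×2, TceW×2, Tcew×2, tcEW×2, tcEw×2, tceW×2, tcew×2
TtCcEeWW gametes: TCEW×2, TCeW×2, TcEW×2, TceW×2, tCEW×2, tCeW×2, tcEW×2, tceW×2
TtccEeWw×TtCcEeWW grid (16·16=256): TTCcEEWW=4 TTCcEEWw=4 TTCcEeWW=8 TTCcEeWw=8 TTCceeWW=4 TTCceeWw=4 TTccEEWW=4 TTccEEWw=4 TTccEeWW=8 TTccEeWw=8 TTcceeWW=4 TTcceeWw=4 TtCcEEWW=8 TtCcEEWw=8 TtCcEeWW=16 TtCcEeWw=16 TtCceeWW=8 TtCceeWw=8 TtccEEWW=8 TtccEEWw=8 TtccEeWW=16 TtccEeWw=16 TtcceeWW=8 TtcceeWw=8 ttCcEEWW=4 ttCcEEWw=4 ttCcEeWW=8 ttCcEeWw=8 ttCceeWW=4 ttCceeWw=4 ttccEEWW=4 ttccEEWw=4 ttccEeWW=8 ttccEeWw=8 ttcceeWW=4 ttcceeWw=4
TTCceeWW hits 4/256; gcd=4; 4÷4/256÷4 = 1/64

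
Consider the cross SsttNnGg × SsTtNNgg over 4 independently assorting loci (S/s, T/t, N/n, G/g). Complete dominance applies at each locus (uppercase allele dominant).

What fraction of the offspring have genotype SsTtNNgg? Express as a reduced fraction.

SsttNnGg gametes: StNG×2, StNg×2, StnG×2, Stng×2, stNG×2, stNg×2, stnG×2, stng×2
SsTtNNgg gametes: STNg×4, StNg×4, sTNg×4, stNg×4
SsttNnGg×SsTtNNgg grid (16·16=256): SSTtNNGg=8 SSTtNNgg=8 SSTtNnGg=8 SSTtNngg=8 SSttNNGg=8 SSttNNgg=8 SSttNnGg=8 SSttNngg=8 SsTtNNGg=16 SsTtNNgg=16 SsTtNnGg=16 SsTtNngg=16 SsttNNGg=16 SsttNNgg=16 SsttNnGg=16 SsttNngg=16 ssTtNNGg=8 ssTtNNgg=8 ssTtNnGg=8 ssTtNngg=8 ssttNNGg=8 ssttNNgg=8 ssttNnGg=8 ssttNngg=8
SsTtNNgg hits 16/256; gcd=16; 16÷16/256÷16 = 1/16

P(SsTtNNgg) = 1/16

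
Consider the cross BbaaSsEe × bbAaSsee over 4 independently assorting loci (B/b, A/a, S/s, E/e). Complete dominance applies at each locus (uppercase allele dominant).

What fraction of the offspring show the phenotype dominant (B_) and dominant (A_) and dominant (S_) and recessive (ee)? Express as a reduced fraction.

P(B_ A_ S_ ee) = 3/32

BbaaSsEe gametes: BaSE×2, BaSe×2, BasE×2, Base×2, baSE×2, baSe×2, basE×2, base×2
bbAaSsee gametes: bASe×4, bAse×4, baSe×4, base×4
BbaaSsEe×bbAaSsee grid (16·16=256): BbAaSSEe=8 BbAaSSee=8 BbAaSsEe=16 BbAaSsee=16 BbAassEe=8 BbAassee=8 BbaaSSEe=8 BbaaSSee=8 BbaaSsEe=16 BbaaSsee=16 BbaassEe=8 Bbaassee=8 bbAaSSEe=8 bbAaSSee=8 bbAaSsEe=16 bbAaSsee=16 bbAassEe=8 bbAassee=8 bbaaSSEe=8 bbaaSSee=8 bbaaSsEe=16 bbaaSsee=16 bbaassEe=8 bbaassee=8
B_ A_ S_ ee hits 24/256; gcd=8; 24÷8/256÷8 = 3/32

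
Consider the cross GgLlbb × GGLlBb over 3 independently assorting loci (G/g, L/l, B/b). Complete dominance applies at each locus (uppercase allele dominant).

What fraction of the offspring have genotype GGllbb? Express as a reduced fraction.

P(GGllbb) = 1/16

GgLlbb gametes: GLb×2, Glb×2, gLb×2, glb×2
GGLlBb gametes: GLB×2, GLb×2, GlB×2, Glb×2
GgLlbb×GGLlBb grid (8·8=64): GGLLBb=4 GGLLbb=4 GGLlBb=8 GGLlbb=8 GGllBb=4 GGllbb=4 GgLLBb=4 GgLLbb=4 GgLlBb=8 GgLlbb=8 GgllBb=4 Ggllbb=4
GGllbb hits 4/64; gcd=4; 4÷4/64÷4 = 1/16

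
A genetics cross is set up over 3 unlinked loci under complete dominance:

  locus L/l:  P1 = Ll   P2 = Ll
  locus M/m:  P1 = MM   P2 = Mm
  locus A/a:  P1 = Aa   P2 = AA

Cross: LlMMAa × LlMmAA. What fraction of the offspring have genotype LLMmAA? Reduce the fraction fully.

LlMMAa gametes: LMA×2, LMa×2, lMA×2, lMa×2
LlMmAA gametes: LMA×2, LmA×2, lMA×2, lmA×2
LlMMAa×LlMmAA grid (8·8=64): LLMMAA=4 LLMMAa=4 LLMmAA=4 LLMmAa=4 LlMMAA=8 LlMMAa=8 LlMmAA=8 LlMmAa=8 llMMAA=4 llMMAa=4 llMmAA=4 llMmAa=4
LLMmAA hits 4/64; gcd=4; 4÷4/64÷4 = 1/16

P(LLMmAA) = 1/16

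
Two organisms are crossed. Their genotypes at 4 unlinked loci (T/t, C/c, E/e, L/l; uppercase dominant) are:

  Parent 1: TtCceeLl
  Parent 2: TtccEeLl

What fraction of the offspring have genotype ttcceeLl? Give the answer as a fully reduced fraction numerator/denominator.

P(ttcceeLl) = 1/32

TtCceeLl gametes: TCeL×2, TCel×2, TceL×2, Tcel×2, tCeL×2, tCel×2, tceL×2, tcel×2
TtccEeLl gametes: TcEL×2, TcEl×2, TceL×2, Tcel×2, tcEL×2, tcEl×2, tceL×2, tcel×2
TtCceeLl×TtccEeLl grid (16·16=256): TTCcEeLL=4 TTCcEeLl=8 TTCcEell=4 TTCceeLL=4 TTCceeLl=8 TTCceell=4 TTccEeLL=4 TTccEeLl=8 TTccEell=4 TTcceeLL=4 TTcceeLl=8 TTcceell=4 TtCcEeLL=8 TtCcEeLl=16 TtCcEell=8 TtCceeLL=8 TtCceeLl=16 TtCceell=8 TtccEeLL=8 TtccEeLl=16 TtccEell=8 TtcceeLL=8 TtcceeLl=16 Ttcceell=8 ttCcEeLL=4 ttCcEeLl=8 ttCcEell=4 ttCceeLL=4 ttCceeLl=8 ttCceell=4 ttccEeLL=4 ttccEeLl=8 ttccEell=4 ttcceeLL=4 ttcceeLl=8 ttcceell=4
ttcceeLl hits 8/256; gcd=8; 8÷8/256÷8 = 1/32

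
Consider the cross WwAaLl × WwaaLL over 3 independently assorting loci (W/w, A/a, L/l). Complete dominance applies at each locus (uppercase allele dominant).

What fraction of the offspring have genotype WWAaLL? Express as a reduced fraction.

WwAaLl gametes: WAL×1, WAl×1, WaL×1, Wal×1, wAL×1, wAl×1, waL×1, wal×1
WwaaLL gametes: WaL×4, waL×4
WwAaLl×WwaaLL grid (8·8=64): WWAaLL=4 WWAaLl=4 WWaaLL=4 WWaaLl=4 WwAaLL=8 WwAaLl=8 WwaaLL=8 WwaaLl=8 wwAaLL=4 wwAaLl=4 wwaaLL=4 wwaaLl=4
WWAaLL hits 4/64; gcd=4; 4÷4/64÷4 = 1/16

P(WWAaLL) = 1/16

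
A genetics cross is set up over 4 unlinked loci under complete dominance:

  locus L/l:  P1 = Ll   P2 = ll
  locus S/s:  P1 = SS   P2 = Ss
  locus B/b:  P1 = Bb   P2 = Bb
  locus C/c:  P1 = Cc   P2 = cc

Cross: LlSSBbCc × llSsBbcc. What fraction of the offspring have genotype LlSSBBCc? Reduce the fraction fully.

P(LlSSBBCc) = 1/32

LlSSBbCc gametes: LSBC×2, LSBc×2, LSbC×2, LSbc×2, lSBC×2, lSBc×2, lSbC×2, lSbc×2
llSsBbcc gametes: lSBc×4, lSbc×4, lsBc×4, lsbc×4
LlSSBbCc×llSsBbcc grid (16·16=256): LlSSBBCc=8 LlSSBBcc=8 LlSSBbCc=16 LlSSBbcc=16 LlSSbbCc=8 LlSSbbcc=8 LlSsBBCc=8 LlSsBBcc=8 LlSsBbCc=16 LlSsBbcc=16 LlSsbbCc=8 LlSsbbcc=8 llSSBBCc=8 llSSBBcc=8 llSSBbCc=16 llSSBbcc=16 llSSbbCc=8 llSSbbcc=8 llSsBBCc=8 llSsBBcc=8 llSsBbCc=16 llSsBbcc=16 llSsbbCc=8 llSsbbcc=8
LlSSBBCc hits 8/256; gcd=8; 8÷8/256÷8 = 1/32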